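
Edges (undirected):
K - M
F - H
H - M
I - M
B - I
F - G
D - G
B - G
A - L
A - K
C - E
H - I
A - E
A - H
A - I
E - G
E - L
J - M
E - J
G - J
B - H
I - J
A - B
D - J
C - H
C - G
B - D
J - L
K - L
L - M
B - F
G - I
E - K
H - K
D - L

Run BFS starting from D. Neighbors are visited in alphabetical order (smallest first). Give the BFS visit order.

D -> B -> G -> J -> L -> A -> F -> H -> I -> C -> E -> M -> K

Visit D; enqueue B, G, J, L → queue [B, G, J, L]
Visit B; enqueue A, F, H, I → queue [G, J, L, A, F, H, I]
Visit G; enqueue C, E → queue [J, L, A, F, H, I, C, E]
Visit J; enqueue M → queue [L, A, F, H, I, C, E, M]
Visit L; enqueue K → queue [A, F, H, I, C, E, M, K]
Visit A → queue [F, H, I, C, E, M, K]
Visit F → queue [H, I, C, E, M, K]
Visit H → queue [I, C, E, M, K]
Visit I → queue [C, E, M, K]
Visit C → queue [E, M, K]
Visit E → queue [M, K]
Visit M → queue [K]
Visit K → queue []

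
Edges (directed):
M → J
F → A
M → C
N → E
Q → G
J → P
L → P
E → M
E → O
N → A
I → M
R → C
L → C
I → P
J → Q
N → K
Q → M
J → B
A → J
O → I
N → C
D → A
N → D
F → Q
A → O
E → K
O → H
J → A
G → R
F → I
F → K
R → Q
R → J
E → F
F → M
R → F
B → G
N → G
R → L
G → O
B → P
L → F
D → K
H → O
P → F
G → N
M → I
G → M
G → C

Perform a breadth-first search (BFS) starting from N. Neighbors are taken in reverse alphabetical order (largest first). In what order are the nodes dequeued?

Visit N; enqueue K, G, E, D, C, A → queue [K, G, E, D, C, A]
Visit K → queue [G, E, D, C, A]
Visit G; enqueue R, O, M → queue [E, D, C, A, R, O, M]
Visit E; enqueue F → queue [D, C, A, R, O, M, F]
Visit D → queue [C, A, R, O, M, F]
Visit C → queue [A, R, O, M, F]
Visit A; enqueue J → queue [R, O, M, F, J]
Visit R; enqueue Q, L → queue [O, M, F, J, Q, L]
Visit O; enqueue I, H → queue [M, F, J, Q, L, I, H]
Visit M → queue [F, J, Q, L, I, H]
Visit F → queue [J, Q, L, I, H]
Visit J; enqueue P, B → queue [Q, L, I, H, P, B]
Visit Q → queue [L, I, H, P, B]
Visit L → queue [I, H, P, B]
Visit I → queue [H, P, B]
Visit H → queue [P, B]
Visit P → queue [B]
Visit B → queue []

N → K → G → E → D → C → A → R → O → M → F → J → Q → L → I → H → P → B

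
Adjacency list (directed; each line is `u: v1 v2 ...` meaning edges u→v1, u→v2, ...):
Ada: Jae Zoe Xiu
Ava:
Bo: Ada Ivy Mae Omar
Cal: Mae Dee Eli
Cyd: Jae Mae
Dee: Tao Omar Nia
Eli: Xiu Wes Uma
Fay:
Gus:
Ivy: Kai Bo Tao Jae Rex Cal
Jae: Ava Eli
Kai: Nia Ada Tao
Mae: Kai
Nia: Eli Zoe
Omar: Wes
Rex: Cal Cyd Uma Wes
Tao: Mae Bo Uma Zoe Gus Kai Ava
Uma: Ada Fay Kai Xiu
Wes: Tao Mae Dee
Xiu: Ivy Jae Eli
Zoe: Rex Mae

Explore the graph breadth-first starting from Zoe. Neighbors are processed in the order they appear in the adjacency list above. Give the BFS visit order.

Zoe Rex Mae Cal Cyd Uma Wes Kai Dee Eli Jae Ada Fay Xiu Tao Nia Omar Ava Ivy Bo Gus

Visit Zoe; enqueue Rex, Mae → queue [Rex, Mae]
Visit Rex; enqueue Cal, Cyd, Uma, Wes → queue [Mae, Cal, Cyd, Uma, Wes]
Visit Mae; enqueue Kai → queue [Cal, Cyd, Uma, Wes, Kai]
Visit Cal; enqueue Dee, Eli → queue [Cyd, Uma, Wes, Kai, Dee, Eli]
Visit Cyd; enqueue Jae → queue [Uma, Wes, Kai, Dee, Eli, Jae]
Visit Uma; enqueue Ada, Fay, Xiu → queue [Wes, Kai, Dee, Eli, Jae, Ada, Fay, Xiu]
Visit Wes; enqueue Tao → queue [Kai, Dee, Eli, Jae, Ada, Fay, Xiu, Tao]
Visit Kai; enqueue Nia → queue [Dee, Eli, Jae, Ada, Fay, Xiu, Tao, Nia]
Visit Dee; enqueue Omar → queue [Eli, Jae, Ada, Fay, Xiu, Tao, Nia, Omar]
Visit Eli → queue [Jae, Ada, Fay, Xiu, Tao, Nia, Omar]
Visit Jae; enqueue Ava → queue [Ada, Fay, Xiu, Tao, Nia, Omar, Ava]
Visit Ada → queue [Fay, Xiu, Tao, Nia, Omar, Ava]
Visit Fay → queue [Xiu, Tao, Nia, Omar, Ava]
Visit Xiu; enqueue Ivy → queue [Tao, Nia, Omar, Ava, Ivy]
Visit Tao; enqueue Bo, Gus → queue [Nia, Omar, Ava, Ivy, Bo, Gus]
Visit Nia → queue [Omar, Ava, Ivy, Bo, Gus]
Visit Omar → queue [Ava, Ivy, Bo, Gus]
Visit Ava → queue [Ivy, Bo, Gus]
Visit Ivy → queue [Bo, Gus]
Visit Bo → queue [Gus]
Visit Gus → queue []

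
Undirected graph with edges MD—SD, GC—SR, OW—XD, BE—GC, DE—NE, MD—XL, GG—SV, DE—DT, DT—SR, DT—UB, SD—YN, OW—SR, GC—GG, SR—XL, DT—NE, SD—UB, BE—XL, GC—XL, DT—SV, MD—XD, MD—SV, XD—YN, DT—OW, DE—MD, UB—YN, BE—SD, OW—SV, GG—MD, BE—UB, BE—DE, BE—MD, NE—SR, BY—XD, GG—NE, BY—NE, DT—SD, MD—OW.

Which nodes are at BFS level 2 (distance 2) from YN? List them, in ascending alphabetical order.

BE, BY, DT, MD, OW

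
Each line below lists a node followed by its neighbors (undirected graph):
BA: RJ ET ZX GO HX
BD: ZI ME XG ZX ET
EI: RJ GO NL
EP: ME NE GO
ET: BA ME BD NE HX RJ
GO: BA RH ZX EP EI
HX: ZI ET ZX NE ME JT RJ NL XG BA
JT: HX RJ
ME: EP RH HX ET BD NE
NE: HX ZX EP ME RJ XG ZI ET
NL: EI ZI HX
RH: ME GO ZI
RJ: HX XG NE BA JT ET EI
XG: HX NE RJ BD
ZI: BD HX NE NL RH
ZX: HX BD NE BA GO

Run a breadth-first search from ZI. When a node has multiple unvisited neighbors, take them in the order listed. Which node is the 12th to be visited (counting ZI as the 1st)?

Visit ZI; enqueue BD, HX, NE, NL, RH → queue [BD, HX, NE, NL, RH]
Visit BD; enqueue ME, XG, ZX, ET → queue [HX, NE, NL, RH, ME, XG, ZX, ET]
Visit HX; enqueue JT, RJ, BA → queue [NE, NL, RH, ME, XG, ZX, ET, JT, RJ, BA]
Visit NE; enqueue EP → queue [NL, RH, ME, XG, ZX, ET, JT, RJ, BA, EP]
Visit NL; enqueue EI → queue [RH, ME, XG, ZX, ET, JT, RJ, BA, EP, EI]
Visit RH; enqueue GO → queue [ME, XG, ZX, ET, JT, RJ, BA, EP, EI, GO]
Visit ME → queue [XG, ZX, ET, JT, RJ, BA, EP, EI, GO]
Visit XG → queue [ZX, ET, JT, RJ, BA, EP, EI, GO]
Visit ZX → queue [ET, JT, RJ, BA, EP, EI, GO]
Visit ET → queue [JT, RJ, BA, EP, EI, GO]
Visit JT → queue [RJ, BA, EP, EI, GO]
Visit RJ → queue [BA, EP, EI, GO]
Visit BA → queue [EP, EI, GO]
Visit EP → queue [EI, GO]
Visit EI → queue [GO]
Visit GO → queue []

Visit order: ZI, BD, HX, NE, NL, RH, ME, XG, ZX, ET, JT, RJ, BA, EP, EI, GO

RJ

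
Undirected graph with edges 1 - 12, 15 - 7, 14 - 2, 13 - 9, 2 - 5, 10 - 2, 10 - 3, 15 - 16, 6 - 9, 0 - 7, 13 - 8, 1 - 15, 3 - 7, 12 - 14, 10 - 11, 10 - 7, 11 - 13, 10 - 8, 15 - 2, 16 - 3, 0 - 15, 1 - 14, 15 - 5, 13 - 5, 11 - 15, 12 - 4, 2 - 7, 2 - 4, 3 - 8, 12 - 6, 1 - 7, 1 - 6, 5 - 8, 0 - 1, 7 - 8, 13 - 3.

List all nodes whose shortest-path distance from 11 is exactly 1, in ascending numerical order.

10, 13, 15

Level 0: 11
Level 1: 10, 13, 15
Level 2: 0, 1, 2, 3, 5, 7, 8, 9, 16
Level 3: 4, 6, 12, 14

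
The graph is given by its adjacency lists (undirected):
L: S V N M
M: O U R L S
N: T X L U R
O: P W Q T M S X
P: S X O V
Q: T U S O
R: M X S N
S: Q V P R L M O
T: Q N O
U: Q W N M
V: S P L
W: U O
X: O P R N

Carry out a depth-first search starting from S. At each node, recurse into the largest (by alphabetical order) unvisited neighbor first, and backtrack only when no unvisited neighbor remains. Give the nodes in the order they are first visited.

S V P X R N U W O T Q M L

Visit S
S → V
V → P
P → X
X → R
R → N
N → U
U → W
W → O
O → T
T → Q
O → M
M → L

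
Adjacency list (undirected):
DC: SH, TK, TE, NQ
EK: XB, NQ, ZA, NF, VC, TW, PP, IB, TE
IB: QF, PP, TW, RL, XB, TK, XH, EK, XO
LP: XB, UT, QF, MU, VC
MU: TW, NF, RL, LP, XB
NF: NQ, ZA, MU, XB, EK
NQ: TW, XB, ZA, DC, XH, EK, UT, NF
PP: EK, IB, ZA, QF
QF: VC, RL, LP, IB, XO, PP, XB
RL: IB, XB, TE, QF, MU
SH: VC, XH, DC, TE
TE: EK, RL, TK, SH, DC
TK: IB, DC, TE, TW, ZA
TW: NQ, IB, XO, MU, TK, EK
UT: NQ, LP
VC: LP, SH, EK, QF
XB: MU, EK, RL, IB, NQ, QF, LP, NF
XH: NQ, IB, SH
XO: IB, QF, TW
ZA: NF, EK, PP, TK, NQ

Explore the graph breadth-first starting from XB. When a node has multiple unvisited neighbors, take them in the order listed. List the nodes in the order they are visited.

XB → MU → EK → RL → IB → NQ → QF → LP → NF → TW → ZA → VC → PP → TE → TK → XH → XO → DC → UT → SH

Visit XB; enqueue MU, EK, RL, IB, NQ, QF, LP, NF → queue [MU, EK, RL, IB, NQ, QF, LP, NF]
Visit MU; enqueue TW → queue [EK, RL, IB, NQ, QF, LP, NF, TW]
Visit EK; enqueue ZA, VC, PP, TE → queue [RL, IB, NQ, QF, LP, NF, TW, ZA, VC, PP, TE]
Visit RL → queue [IB, NQ, QF, LP, NF, TW, ZA, VC, PP, TE]
Visit IB; enqueue TK, XH, XO → queue [NQ, QF, LP, NF, TW, ZA, VC, PP, TE, TK, XH, XO]
Visit NQ; enqueue DC, UT → queue [QF, LP, NF, TW, ZA, VC, PP, TE, TK, XH, XO, DC, UT]
Visit QF → queue [LP, NF, TW, ZA, VC, PP, TE, TK, XH, XO, DC, UT]
Visit LP → queue [NF, TW, ZA, VC, PP, TE, TK, XH, XO, DC, UT]
Visit NF → queue [TW, ZA, VC, PP, TE, TK, XH, XO, DC, UT]
Visit TW → queue [ZA, VC, PP, TE, TK, XH, XO, DC, UT]
Visit ZA → queue [VC, PP, TE, TK, XH, XO, DC, UT]
Visit VC; enqueue SH → queue [PP, TE, TK, XH, XO, DC, UT, SH]
Visit PP → queue [TE, TK, XH, XO, DC, UT, SH]
Visit TE → queue [TK, XH, XO, DC, UT, SH]
Visit TK → queue [XH, XO, DC, UT, SH]
Visit XH → queue [XO, DC, UT, SH]
Visit XO → queue [DC, UT, SH]
Visit DC → queue [UT, SH]
Visit UT → queue [SH]
Visit SH → queue []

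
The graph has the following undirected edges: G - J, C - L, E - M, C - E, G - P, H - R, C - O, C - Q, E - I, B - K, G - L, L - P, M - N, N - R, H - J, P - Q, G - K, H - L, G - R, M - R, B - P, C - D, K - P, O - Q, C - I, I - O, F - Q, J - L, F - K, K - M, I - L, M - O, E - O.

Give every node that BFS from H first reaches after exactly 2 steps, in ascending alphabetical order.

Level 0: H
Level 1: J, L, R
Level 2: C, G, I, M, N, P
Level 3: B, D, E, K, O, Q
Level 4: F

C, G, I, M, N, P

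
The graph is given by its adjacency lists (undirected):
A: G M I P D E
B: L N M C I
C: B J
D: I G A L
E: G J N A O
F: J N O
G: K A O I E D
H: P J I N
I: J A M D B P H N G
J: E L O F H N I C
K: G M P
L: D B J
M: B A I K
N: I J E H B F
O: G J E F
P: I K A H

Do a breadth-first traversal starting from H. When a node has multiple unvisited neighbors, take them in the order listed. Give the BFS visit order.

Visit H; enqueue P, J, I, N → queue [P, J, I, N]
Visit P; enqueue K, A → queue [J, I, N, K, A]
Visit J; enqueue E, L, O, F, C → queue [I, N, K, A, E, L, O, F, C]
Visit I; enqueue M, D, B, G → queue [N, K, A, E, L, O, F, C, M, D, B, G]
Visit N → queue [K, A, E, L, O, F, C, M, D, B, G]
Visit K → queue [A, E, L, O, F, C, M, D, B, G]
Visit A → queue [E, L, O, F, C, M, D, B, G]
Visit E → queue [L, O, F, C, M, D, B, G]
Visit L → queue [O, F, C, M, D, B, G]
Visit O → queue [F, C, M, D, B, G]
Visit F → queue [C, M, D, B, G]
Visit C → queue [M, D, B, G]
Visit M → queue [D, B, G]
Visit D → queue [B, G]
Visit B → queue [G]
Visit G → queue []

H → P → J → I → N → K → A → E → L → O → F → C → M → D → B → G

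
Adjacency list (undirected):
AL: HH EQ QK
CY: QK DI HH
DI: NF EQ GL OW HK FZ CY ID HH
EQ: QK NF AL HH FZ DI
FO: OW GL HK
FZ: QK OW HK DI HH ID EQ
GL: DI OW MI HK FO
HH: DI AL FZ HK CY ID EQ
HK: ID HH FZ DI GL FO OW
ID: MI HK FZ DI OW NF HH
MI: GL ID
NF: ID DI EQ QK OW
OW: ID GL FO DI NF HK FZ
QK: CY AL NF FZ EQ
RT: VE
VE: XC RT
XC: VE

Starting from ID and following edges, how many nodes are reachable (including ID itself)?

14

BFS from ID visits: ID, DI, FZ, HH, HK, MI, NF, OW, CY, EQ, GL, QK, AL, FO
Reachable nodes: 14 of 17 total.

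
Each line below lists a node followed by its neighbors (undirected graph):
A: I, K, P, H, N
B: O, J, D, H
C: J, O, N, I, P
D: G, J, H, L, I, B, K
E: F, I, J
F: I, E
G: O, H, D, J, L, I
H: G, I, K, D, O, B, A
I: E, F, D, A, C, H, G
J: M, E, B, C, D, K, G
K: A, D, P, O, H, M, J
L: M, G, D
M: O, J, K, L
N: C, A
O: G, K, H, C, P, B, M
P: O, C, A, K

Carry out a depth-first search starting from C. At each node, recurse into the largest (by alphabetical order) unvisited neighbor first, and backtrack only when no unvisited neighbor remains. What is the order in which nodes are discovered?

Visit C
C → P
P → O
O → M
M → L
L → G
G → J
J → K
K → H
H → I
I → F
F → E
I → D
D → B
I → A
A → N

C → P → O → M → L → G → J → K → H → I → F → E → D → B → A → N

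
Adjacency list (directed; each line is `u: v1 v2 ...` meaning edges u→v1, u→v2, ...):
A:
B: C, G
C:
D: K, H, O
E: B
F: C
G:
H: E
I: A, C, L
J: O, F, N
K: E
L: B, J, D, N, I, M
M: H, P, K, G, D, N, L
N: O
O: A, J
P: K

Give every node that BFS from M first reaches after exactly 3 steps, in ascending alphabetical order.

A, C, F

Level 0: M
Level 1: D, G, H, K, L, N, P
Level 2: B, E, I, J, O
Level 3: A, C, F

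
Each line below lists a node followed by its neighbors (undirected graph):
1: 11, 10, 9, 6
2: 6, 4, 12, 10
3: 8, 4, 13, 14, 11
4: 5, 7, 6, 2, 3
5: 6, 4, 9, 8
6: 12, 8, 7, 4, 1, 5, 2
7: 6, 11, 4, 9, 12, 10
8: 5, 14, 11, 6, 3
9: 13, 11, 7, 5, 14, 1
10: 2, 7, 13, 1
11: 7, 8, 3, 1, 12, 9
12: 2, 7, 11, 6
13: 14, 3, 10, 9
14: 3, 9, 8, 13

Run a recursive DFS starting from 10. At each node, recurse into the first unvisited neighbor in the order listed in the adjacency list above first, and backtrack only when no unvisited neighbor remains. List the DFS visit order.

10 -> 2 -> 6 -> 12 -> 7 -> 11 -> 8 -> 5 -> 4 -> 3 -> 13 -> 14 -> 9 -> 1

Visit 10
10 → 2
2 → 6
6 → 12
12 → 7
7 → 11
11 → 8
8 → 5
5 → 4
4 → 3
3 → 13
13 → 14
14 → 9
9 → 1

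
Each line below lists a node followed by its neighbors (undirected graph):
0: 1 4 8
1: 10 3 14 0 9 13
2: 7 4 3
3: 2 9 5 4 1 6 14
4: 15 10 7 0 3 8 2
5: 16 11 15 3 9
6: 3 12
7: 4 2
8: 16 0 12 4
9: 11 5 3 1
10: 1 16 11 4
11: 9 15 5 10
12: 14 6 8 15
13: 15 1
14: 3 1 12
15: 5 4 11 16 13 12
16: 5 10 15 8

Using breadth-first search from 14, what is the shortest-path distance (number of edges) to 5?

Level 0: 14
Level 1: 1, 3, 12
Level 2: 0, 2, 4, 5, 6, 8, 9, 10, 13, 15
Level 3: 7, 11, 16
5 first appears at level 2.

2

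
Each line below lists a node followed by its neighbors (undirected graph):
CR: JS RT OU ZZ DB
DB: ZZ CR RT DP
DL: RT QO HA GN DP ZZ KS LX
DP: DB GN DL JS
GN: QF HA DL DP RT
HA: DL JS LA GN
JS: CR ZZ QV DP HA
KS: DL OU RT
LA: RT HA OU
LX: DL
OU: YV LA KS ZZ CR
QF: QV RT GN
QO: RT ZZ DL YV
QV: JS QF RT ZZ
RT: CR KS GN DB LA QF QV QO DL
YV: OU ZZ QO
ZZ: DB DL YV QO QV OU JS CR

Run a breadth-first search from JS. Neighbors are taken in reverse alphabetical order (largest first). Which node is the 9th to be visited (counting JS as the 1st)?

OU

Visit JS; enqueue ZZ, QV, HA, DP, CR → queue [ZZ, QV, HA, DP, CR]
Visit ZZ; enqueue YV, QO, OU, DL, DB → queue [QV, HA, DP, CR, YV, QO, OU, DL, DB]
Visit QV; enqueue RT, QF → queue [HA, DP, CR, YV, QO, OU, DL, DB, RT, QF]
Visit HA; enqueue LA, GN → queue [DP, CR, YV, QO, OU, DL, DB, RT, QF, LA, GN]
Visit DP → queue [CR, YV, QO, OU, DL, DB, RT, QF, LA, GN]
Visit CR → queue [YV, QO, OU, DL, DB, RT, QF, LA, GN]
Visit YV → queue [QO, OU, DL, DB, RT, QF, LA, GN]
Visit QO → queue [OU, DL, DB, RT, QF, LA, GN]
Visit OU; enqueue KS → queue [DL, DB, RT, QF, LA, GN, KS]
Visit DL; enqueue LX → queue [DB, RT, QF, LA, GN, KS, LX]
Visit DB → queue [RT, QF, LA, GN, KS, LX]
Visit RT → queue [QF, LA, GN, KS, LX]
Visit QF → queue [LA, GN, KS, LX]
Visit LA → queue [GN, KS, LX]
Visit GN → queue [KS, LX]
Visit KS → queue [LX]
Visit LX → queue []

Visit order: JS, ZZ, QV, HA, DP, CR, YV, QO, OU, DL, DB, RT, QF, LA, GN, KS, LX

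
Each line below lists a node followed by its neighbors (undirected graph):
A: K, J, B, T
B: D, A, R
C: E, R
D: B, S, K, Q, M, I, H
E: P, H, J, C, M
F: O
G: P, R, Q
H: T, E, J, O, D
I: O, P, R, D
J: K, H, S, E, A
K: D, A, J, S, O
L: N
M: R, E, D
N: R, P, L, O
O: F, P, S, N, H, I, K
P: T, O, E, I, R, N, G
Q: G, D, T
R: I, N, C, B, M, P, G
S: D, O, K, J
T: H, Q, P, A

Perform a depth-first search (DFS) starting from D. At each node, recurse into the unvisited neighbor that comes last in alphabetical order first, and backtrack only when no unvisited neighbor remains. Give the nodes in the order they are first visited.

Visit D
D → S
S → O
O → P
P → T
T → Q
Q → G
G → R
R → N
N → L
R → M
M → E
E → J
J → K
K → A
A → B
J → H
E → C
R → I
O → F

D, S, O, P, T, Q, G, R, N, L, M, E, J, K, A, B, H, C, I, F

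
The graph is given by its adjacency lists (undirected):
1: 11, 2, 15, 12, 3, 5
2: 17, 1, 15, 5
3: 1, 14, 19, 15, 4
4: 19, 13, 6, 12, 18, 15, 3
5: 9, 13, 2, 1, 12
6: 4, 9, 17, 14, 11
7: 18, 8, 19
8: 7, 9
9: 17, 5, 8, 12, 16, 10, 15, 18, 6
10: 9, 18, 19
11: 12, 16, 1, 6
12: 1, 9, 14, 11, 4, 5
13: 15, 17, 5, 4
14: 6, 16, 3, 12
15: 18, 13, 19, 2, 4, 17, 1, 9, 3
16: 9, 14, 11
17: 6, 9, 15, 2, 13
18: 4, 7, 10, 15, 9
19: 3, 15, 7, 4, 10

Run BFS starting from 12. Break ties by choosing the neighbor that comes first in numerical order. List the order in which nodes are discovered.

Visit 12; enqueue 1, 4, 5, 9, 11, 14 → queue [1, 4, 5, 9, 11, 14]
Visit 1; enqueue 2, 3, 15 → queue [4, 5, 9, 11, 14, 2, 3, 15]
Visit 4; enqueue 6, 13, 18, 19 → queue [5, 9, 11, 14, 2, 3, 15, 6, 13, 18, 19]
Visit 5 → queue [9, 11, 14, 2, 3, 15, 6, 13, 18, 19]
Visit 9; enqueue 8, 10, 16, 17 → queue [11, 14, 2, 3, 15, 6, 13, 18, 19, 8, 10, 16, 17]
Visit 11 → queue [14, 2, 3, 15, 6, 13, 18, 19, 8, 10, 16, 17]
Visit 14 → queue [2, 3, 15, 6, 13, 18, 19, 8, 10, 16, 17]
Visit 2 → queue [3, 15, 6, 13, 18, 19, 8, 10, 16, 17]
Visit 3 → queue [15, 6, 13, 18, 19, 8, 10, 16, 17]
Visit 15 → queue [6, 13, 18, 19, 8, 10, 16, 17]
Visit 6 → queue [13, 18, 19, 8, 10, 16, 17]
Visit 13 → queue [18, 19, 8, 10, 16, 17]
Visit 18; enqueue 7 → queue [19, 8, 10, 16, 17, 7]
Visit 19 → queue [8, 10, 16, 17, 7]
Visit 8 → queue [10, 16, 17, 7]
Visit 10 → queue [16, 17, 7]
Visit 16 → queue [17, 7]
Visit 17 → queue [7]
Visit 7 → queue []

12 -> 1 -> 4 -> 5 -> 9 -> 11 -> 14 -> 2 -> 3 -> 15 -> 6 -> 13 -> 18 -> 19 -> 8 -> 10 -> 16 -> 17 -> 7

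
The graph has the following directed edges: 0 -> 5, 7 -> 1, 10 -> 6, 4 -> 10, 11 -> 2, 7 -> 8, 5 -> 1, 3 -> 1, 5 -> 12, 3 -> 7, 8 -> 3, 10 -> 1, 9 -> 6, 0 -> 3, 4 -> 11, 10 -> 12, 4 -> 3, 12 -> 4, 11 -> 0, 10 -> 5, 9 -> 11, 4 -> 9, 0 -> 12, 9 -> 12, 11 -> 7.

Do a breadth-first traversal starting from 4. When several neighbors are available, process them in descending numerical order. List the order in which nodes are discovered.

Visit 4; enqueue 11, 10, 9, 3 → queue [11, 10, 9, 3]
Visit 11; enqueue 7, 2, 0 → queue [10, 9, 3, 7, 2, 0]
Visit 10; enqueue 12, 6, 5, 1 → queue [9, 3, 7, 2, 0, 12, 6, 5, 1]
Visit 9 → queue [3, 7, 2, 0, 12, 6, 5, 1]
Visit 3 → queue [7, 2, 0, 12, 6, 5, 1]
Visit 7; enqueue 8 → queue [2, 0, 12, 6, 5, 1, 8]
Visit 2 → queue [0, 12, 6, 5, 1, 8]
Visit 0 → queue [12, 6, 5, 1, 8]
Visit 12 → queue [6, 5, 1, 8]
Visit 6 → queue [5, 1, 8]
Visit 5 → queue [1, 8]
Visit 1 → queue [8]
Visit 8 → queue []

4 11 10 9 3 7 2 0 12 6 5 1 8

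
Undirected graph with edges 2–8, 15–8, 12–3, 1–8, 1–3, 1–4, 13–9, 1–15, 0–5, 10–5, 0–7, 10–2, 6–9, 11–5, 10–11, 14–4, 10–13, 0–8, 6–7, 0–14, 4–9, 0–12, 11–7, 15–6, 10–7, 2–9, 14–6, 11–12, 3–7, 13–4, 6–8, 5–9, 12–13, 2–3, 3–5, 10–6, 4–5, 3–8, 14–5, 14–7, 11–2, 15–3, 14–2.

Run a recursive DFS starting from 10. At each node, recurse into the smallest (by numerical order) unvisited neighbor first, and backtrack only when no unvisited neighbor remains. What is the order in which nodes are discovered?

Visit 10
10 → 2
2 → 3
3 → 1
1 → 4
4 → 5
5 → 0
0 → 7
7 → 6
6 → 8
8 → 15
6 → 9
9 → 13
13 → 12
12 → 11
6 → 14

10 2 3 1 4 5 0 7 6 8 15 9 13 12 11 14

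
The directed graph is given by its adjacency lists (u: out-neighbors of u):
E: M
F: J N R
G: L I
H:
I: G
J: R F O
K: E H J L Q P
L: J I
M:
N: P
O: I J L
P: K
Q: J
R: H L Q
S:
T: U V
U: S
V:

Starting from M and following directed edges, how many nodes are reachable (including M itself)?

BFS from M visits: M
Reachable nodes: 1 of 18 total.

1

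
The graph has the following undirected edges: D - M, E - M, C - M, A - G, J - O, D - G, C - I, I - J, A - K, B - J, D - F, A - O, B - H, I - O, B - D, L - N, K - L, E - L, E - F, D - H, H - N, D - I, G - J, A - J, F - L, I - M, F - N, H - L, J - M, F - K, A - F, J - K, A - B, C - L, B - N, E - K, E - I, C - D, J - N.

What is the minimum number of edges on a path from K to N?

Level 0: K
Level 1: A, E, F, J, L
Level 2: B, C, D, G, H, I, M, N, O
N first appears at level 2.

2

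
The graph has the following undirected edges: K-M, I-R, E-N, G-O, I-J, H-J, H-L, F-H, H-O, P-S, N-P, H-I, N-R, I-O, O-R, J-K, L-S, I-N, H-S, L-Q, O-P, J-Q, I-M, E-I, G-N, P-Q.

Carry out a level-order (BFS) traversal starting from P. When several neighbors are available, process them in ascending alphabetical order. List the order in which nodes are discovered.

Visit P; enqueue N, O, Q, S → queue [N, O, Q, S]
Visit N; enqueue E, G, I, R → queue [O, Q, S, E, G, I, R]
Visit O; enqueue H → queue [Q, S, E, G, I, R, H]
Visit Q; enqueue J, L → queue [S, E, G, I, R, H, J, L]
Visit S → queue [E, G, I, R, H, J, L]
Visit E → queue [G, I, R, H, J, L]
Visit G → queue [I, R, H, J, L]
Visit I; enqueue M → queue [R, H, J, L, M]
Visit R → queue [H, J, L, M]
Visit H; enqueue F → queue [J, L, M, F]
Visit J; enqueue K → queue [L, M, F, K]
Visit L → queue [M, F, K]
Visit M → queue [F, K]
Visit F → queue [K]
Visit K → queue []

P -> N -> O -> Q -> S -> E -> G -> I -> R -> H -> J -> L -> M -> F -> K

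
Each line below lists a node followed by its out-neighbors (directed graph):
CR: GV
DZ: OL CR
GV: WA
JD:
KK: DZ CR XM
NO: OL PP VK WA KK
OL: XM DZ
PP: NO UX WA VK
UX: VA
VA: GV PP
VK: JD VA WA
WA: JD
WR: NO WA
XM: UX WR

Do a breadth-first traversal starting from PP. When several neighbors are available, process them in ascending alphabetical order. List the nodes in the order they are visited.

PP -> NO -> UX -> VK -> WA -> KK -> OL -> VA -> JD -> CR -> DZ -> XM -> GV -> WR

Visit PP; enqueue NO, UX, VK, WA → queue [NO, UX, VK, WA]
Visit NO; enqueue KK, OL → queue [UX, VK, WA, KK, OL]
Visit UX; enqueue VA → queue [VK, WA, KK, OL, VA]
Visit VK; enqueue JD → queue [WA, KK, OL, VA, JD]
Visit WA → queue [KK, OL, VA, JD]
Visit KK; enqueue CR, DZ, XM → queue [OL, VA, JD, CR, DZ, XM]
Visit OL → queue [VA, JD, CR, DZ, XM]
Visit VA; enqueue GV → queue [JD, CR, DZ, XM, GV]
Visit JD → queue [CR, DZ, XM, GV]
Visit CR → queue [DZ, XM, GV]
Visit DZ → queue [XM, GV]
Visit XM; enqueue WR → queue [GV, WR]
Visit GV → queue [WR]
Visit WR → queue []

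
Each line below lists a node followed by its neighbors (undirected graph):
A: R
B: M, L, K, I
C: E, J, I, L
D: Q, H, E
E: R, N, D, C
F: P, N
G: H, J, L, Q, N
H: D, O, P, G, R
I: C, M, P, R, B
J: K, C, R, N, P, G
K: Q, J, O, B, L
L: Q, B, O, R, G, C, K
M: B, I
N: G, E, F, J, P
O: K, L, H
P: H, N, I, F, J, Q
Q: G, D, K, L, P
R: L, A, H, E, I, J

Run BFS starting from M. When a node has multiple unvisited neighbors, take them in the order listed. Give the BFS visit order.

M -> B -> I -> L -> K -> C -> P -> R -> Q -> O -> G -> J -> E -> H -> N -> F -> A -> D

Visit M; enqueue B, I → queue [B, I]
Visit B; enqueue L, K → queue [I, L, K]
Visit I; enqueue C, P, R → queue [L, K, C, P, R]
Visit L; enqueue Q, O, G → queue [K, C, P, R, Q, O, G]
Visit K; enqueue J → queue [C, P, R, Q, O, G, J]
Visit C; enqueue E → queue [P, R, Q, O, G, J, E]
Visit P; enqueue H, N, F → queue [R, Q, O, G, J, E, H, N, F]
Visit R; enqueue A → queue [Q, O, G, J, E, H, N, F, A]
Visit Q; enqueue D → queue [O, G, J, E, H, N, F, A, D]
Visit O → queue [G, J, E, H, N, F, A, D]
Visit G → queue [J, E, H, N, F, A, D]
Visit J → queue [E, H, N, F, A, D]
Visit E → queue [H, N, F, A, D]
Visit H → queue [N, F, A, D]
Visit N → queue [F, A, D]
Visit F → queue [A, D]
Visit A → queue [D]
Visit D → queue []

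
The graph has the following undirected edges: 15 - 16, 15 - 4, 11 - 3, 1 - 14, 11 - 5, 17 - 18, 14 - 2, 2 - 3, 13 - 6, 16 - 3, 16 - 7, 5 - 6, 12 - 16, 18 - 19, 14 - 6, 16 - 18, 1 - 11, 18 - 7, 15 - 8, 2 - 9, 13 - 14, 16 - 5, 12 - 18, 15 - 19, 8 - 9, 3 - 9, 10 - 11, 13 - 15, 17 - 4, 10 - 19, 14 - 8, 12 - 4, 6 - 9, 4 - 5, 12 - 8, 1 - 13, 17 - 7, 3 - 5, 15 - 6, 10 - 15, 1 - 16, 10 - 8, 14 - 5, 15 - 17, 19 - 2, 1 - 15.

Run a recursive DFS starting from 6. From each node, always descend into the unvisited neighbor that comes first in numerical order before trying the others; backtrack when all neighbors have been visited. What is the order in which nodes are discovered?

6, 5, 3, 2, 9, 8, 10, 11, 1, 13, 14, 15, 4, 12, 16, 7, 17, 18, 19

Visit 6
6 → 5
5 → 3
3 → 2
2 → 9
9 → 8
8 → 10
10 → 11
11 → 1
1 → 13
13 → 14
13 → 15
15 → 4
4 → 12
12 → 16
16 → 7
7 → 17
17 → 18
18 → 19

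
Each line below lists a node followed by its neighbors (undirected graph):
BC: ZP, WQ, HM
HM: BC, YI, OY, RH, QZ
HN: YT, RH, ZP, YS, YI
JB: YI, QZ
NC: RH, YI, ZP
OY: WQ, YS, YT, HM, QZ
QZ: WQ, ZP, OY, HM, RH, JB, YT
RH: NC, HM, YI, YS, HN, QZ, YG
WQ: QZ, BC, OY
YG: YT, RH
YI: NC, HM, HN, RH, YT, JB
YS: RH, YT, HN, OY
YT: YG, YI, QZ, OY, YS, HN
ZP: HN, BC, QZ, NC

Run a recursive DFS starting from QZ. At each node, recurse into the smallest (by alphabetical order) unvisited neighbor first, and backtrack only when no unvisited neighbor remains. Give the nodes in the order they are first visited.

QZ -> HM -> BC -> WQ -> OY -> YS -> HN -> RH -> NC -> YI -> JB -> YT -> YG -> ZP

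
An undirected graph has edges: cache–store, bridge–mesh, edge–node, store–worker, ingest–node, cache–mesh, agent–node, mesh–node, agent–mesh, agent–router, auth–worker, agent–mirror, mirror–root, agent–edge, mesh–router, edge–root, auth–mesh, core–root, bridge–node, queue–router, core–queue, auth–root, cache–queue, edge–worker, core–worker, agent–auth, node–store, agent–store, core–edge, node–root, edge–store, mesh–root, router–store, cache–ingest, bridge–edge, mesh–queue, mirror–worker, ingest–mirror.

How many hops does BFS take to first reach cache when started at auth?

2

Level 0: auth
Level 1: agent, mesh, root, worker
Level 2: bridge, cache, core, edge, mirror, node, queue, router, store
Level 3: ingest
cache first appears at level 2.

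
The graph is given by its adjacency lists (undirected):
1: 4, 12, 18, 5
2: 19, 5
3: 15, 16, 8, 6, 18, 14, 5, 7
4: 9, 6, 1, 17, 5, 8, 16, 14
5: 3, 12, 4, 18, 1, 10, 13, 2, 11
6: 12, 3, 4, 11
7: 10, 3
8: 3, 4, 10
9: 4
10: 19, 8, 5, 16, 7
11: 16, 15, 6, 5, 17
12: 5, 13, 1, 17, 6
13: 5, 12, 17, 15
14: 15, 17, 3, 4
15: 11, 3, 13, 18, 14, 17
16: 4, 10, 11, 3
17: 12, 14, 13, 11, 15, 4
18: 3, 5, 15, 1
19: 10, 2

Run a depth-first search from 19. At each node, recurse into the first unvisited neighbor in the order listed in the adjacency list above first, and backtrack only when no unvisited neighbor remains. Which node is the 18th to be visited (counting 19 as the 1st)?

Visit 19
19 → 10
10 → 8
8 → 3
3 → 15
15 → 11
11 → 16
16 → 4
4 → 9
4 → 6
6 → 12
12 → 5
5 → 18
18 → 1
5 → 13
13 → 17
17 → 14
5 → 2
3 → 7

Visit order: 19, 10, 8, 3, 15, 11, 16, 4, 9, 6, 12, 5, 18, 1, 13, 17, 14, 2, 7

2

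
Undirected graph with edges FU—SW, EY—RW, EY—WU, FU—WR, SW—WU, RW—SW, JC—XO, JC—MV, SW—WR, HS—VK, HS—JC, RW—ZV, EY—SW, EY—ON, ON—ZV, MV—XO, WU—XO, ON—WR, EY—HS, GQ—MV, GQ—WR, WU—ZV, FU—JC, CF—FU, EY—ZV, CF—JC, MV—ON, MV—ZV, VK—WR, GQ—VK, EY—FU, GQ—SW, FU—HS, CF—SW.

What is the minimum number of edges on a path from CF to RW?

2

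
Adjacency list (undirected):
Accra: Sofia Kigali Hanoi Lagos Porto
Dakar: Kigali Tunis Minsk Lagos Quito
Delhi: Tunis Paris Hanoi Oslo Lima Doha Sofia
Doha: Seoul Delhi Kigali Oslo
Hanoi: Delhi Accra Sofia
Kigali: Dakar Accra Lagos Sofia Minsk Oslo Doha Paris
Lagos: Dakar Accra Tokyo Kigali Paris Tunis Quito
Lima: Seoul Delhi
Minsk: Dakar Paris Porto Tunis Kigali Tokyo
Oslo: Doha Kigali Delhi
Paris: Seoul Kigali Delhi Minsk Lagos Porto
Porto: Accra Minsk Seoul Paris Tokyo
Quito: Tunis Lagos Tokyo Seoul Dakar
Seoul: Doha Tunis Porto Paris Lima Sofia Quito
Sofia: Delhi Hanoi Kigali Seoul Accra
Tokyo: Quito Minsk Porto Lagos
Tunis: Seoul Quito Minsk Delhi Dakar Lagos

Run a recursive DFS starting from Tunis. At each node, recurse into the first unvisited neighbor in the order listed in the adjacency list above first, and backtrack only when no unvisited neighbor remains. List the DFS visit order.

Visit Tunis
Tunis → Seoul
Seoul → Doha
Doha → Delhi
Delhi → Paris
Paris → Kigali
Kigali → Dakar
Dakar → Minsk
Minsk → Porto
Porto → Accra
Accra → Sofia
Sofia → Hanoi
Accra → Lagos
Lagos → Tokyo
Tokyo → Quito
Kigali → Oslo
Delhi → Lima

Tunis Seoul Doha Delhi Paris Kigali Dakar Minsk Porto Accra Sofia Hanoi Lagos Tokyo Quito Oslo Lima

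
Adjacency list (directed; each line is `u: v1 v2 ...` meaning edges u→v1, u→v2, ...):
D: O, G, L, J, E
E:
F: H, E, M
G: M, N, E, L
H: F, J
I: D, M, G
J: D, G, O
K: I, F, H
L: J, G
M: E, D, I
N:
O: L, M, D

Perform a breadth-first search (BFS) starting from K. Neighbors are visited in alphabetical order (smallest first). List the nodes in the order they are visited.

K -> F -> H -> I -> E -> M -> J -> D -> G -> O -> L -> N

Visit K; enqueue F, H, I → queue [F, H, I]
Visit F; enqueue E, M → queue [H, I, E, M]
Visit H; enqueue J → queue [I, E, M, J]
Visit I; enqueue D, G → queue [E, M, J, D, G]
Visit E → queue [M, J, D, G]
Visit M → queue [J, D, G]
Visit J; enqueue O → queue [D, G, O]
Visit D; enqueue L → queue [G, O, L]
Visit G; enqueue N → queue [O, L, N]
Visit O → queue [L, N]
Visit L → queue [N]
Visit N → queue []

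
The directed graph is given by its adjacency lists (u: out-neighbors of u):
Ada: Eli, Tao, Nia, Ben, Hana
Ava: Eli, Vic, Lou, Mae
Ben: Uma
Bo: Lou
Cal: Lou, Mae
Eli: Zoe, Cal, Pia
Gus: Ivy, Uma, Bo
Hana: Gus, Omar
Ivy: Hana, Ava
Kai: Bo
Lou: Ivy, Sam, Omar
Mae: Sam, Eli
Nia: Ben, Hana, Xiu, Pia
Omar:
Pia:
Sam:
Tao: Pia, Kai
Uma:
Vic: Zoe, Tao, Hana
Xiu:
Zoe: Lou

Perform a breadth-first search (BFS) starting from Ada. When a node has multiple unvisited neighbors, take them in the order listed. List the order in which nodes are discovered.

Visit Ada; enqueue Eli, Tao, Nia, Ben, Hana → queue [Eli, Tao, Nia, Ben, Hana]
Visit Eli; enqueue Zoe, Cal, Pia → queue [Tao, Nia, Ben, Hana, Zoe, Cal, Pia]
Visit Tao; enqueue Kai → queue [Nia, Ben, Hana, Zoe, Cal, Pia, Kai]
Visit Nia; enqueue Xiu → queue [Ben, Hana, Zoe, Cal, Pia, Kai, Xiu]
Visit Ben; enqueue Uma → queue [Hana, Zoe, Cal, Pia, Kai, Xiu, Uma]
Visit Hana; enqueue Gus, Omar → queue [Zoe, Cal, Pia, Kai, Xiu, Uma, Gus, Omar]
Visit Zoe; enqueue Lou → queue [Cal, Pia, Kai, Xiu, Uma, Gus, Omar, Lou]
Visit Cal; enqueue Mae → queue [Pia, Kai, Xiu, Uma, Gus, Omar, Lou, Mae]
Visit Pia → queue [Kai, Xiu, Uma, Gus, Omar, Lou, Mae]
Visit Kai; enqueue Bo → queue [Xiu, Uma, Gus, Omar, Lou, Mae, Bo]
Visit Xiu → queue [Uma, Gus, Omar, Lou, Mae, Bo]
Visit Uma → queue [Gus, Omar, Lou, Mae, Bo]
Visit Gus; enqueue Ivy → queue [Omar, Lou, Mae, Bo, Ivy]
Visit Omar → queue [Lou, Mae, Bo, Ivy]
Visit Lou; enqueue Sam → queue [Mae, Bo, Ivy, Sam]
Visit Mae → queue [Bo, Ivy, Sam]
Visit Bo → queue [Ivy, Sam]
Visit Ivy; enqueue Ava → queue [Sam, Ava]
Visit Sam → queue [Ava]
Visit Ava; enqueue Vic → queue [Vic]
Visit Vic → queue []

Ada -> Eli -> Tao -> Nia -> Ben -> Hana -> Zoe -> Cal -> Pia -> Kai -> Xiu -> Uma -> Gus -> Omar -> Lou -> Mae -> Bo -> Ivy -> Sam -> Ava -> Vic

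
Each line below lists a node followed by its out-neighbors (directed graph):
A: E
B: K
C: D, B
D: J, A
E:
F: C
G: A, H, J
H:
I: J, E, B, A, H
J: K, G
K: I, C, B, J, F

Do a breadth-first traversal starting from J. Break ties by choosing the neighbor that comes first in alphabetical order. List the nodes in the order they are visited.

J G K A H B C F I E D

Visit J; enqueue G, K → queue [G, K]
Visit G; enqueue A, H → queue [K, A, H]
Visit K; enqueue B, C, F, I → queue [A, H, B, C, F, I]
Visit A; enqueue E → queue [H, B, C, F, I, E]
Visit H → queue [B, C, F, I, E]
Visit B → queue [C, F, I, E]
Visit C; enqueue D → queue [F, I, E, D]
Visit F → queue [I, E, D]
Visit I → queue [E, D]
Visit E → queue [D]
Visit D → queue []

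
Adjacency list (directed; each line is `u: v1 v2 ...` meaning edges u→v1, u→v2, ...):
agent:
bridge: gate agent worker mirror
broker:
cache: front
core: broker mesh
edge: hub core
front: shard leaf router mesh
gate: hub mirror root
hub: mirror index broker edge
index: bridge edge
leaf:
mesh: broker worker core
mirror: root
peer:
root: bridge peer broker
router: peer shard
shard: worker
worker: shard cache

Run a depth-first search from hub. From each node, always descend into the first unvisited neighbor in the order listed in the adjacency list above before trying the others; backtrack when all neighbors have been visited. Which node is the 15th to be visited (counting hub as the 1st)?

broker

Visit hub
hub → mirror
mirror → root
root → bridge
bridge → gate
bridge → agent
bridge → worker
worker → shard
worker → cache
cache → front
front → leaf
front → router
router → peer
front → mesh
mesh → broker
mesh → core
hub → index
index → edge

Visit order: hub, mirror, root, bridge, gate, agent, worker, shard, cache, front, leaf, router, peer, mesh, broker, core, index, edge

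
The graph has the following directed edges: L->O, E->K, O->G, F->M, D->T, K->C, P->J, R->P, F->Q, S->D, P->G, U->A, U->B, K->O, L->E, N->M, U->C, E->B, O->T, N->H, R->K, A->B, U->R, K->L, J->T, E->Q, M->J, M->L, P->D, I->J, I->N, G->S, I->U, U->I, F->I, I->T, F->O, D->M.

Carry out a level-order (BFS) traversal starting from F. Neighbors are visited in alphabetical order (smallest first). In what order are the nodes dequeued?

Visit F; enqueue I, M, O, Q → queue [I, M, O, Q]
Visit I; enqueue J, N, T, U → queue [M, O, Q, J, N, T, U]
Visit M; enqueue L → queue [O, Q, J, N, T, U, L]
Visit O; enqueue G → queue [Q, J, N, T, U, L, G]
Visit Q → queue [J, N, T, U, L, G]
Visit J → queue [N, T, U, L, G]
Visit N; enqueue H → queue [T, U, L, G, H]
Visit T → queue [U, L, G, H]
Visit U; enqueue A, B, C, R → queue [L, G, H, A, B, C, R]
Visit L; enqueue E → queue [G, H, A, B, C, R, E]
Visit G; enqueue S → queue [H, A, B, C, R, E, S]
Visit H → queue [A, B, C, R, E, S]
Visit A → queue [B, C, R, E, S]
Visit B → queue [C, R, E, S]
Visit C → queue [R, E, S]
Visit R; enqueue K, P → queue [E, S, K, P]
Visit E → queue [S, K, P]
Visit S; enqueue D → queue [K, P, D]
Visit K → queue [P, D]
Visit P → queue [D]
Visit D → queue []

F -> I -> M -> O -> Q -> J -> N -> T -> U -> L -> G -> H -> A -> B -> C -> R -> E -> S -> K -> P -> D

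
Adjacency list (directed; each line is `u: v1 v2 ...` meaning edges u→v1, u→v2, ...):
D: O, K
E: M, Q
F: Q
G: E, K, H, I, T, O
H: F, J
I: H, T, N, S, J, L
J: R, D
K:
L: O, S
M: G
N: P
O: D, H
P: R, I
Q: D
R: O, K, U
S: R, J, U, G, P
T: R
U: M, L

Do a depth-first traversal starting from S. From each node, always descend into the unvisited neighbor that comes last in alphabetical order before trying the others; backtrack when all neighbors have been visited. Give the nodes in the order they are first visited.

S, U, M, G, T, R, O, H, J, D, K, F, Q, I, N, P, L, E

Visit S
S → U
U → M
M → G
G → T
T → R
R → O
O → H
H → J
J → D
D → K
H → F
F → Q
G → I
I → N
N → P
I → L
G → E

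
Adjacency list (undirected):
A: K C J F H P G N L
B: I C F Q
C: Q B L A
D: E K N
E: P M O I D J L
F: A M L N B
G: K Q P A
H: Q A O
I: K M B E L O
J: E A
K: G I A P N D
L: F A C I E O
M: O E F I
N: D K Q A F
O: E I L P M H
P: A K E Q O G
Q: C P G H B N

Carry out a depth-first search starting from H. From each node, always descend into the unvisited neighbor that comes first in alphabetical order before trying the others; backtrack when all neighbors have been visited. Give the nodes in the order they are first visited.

H A C B F L E D K G P O I M Q N J

Visit H
H → A
A → C
C → B
B → F
F → L
L → E
E → D
D → K
K → G
G → P
P → O
O → I
I → M
P → Q
Q → N
E → J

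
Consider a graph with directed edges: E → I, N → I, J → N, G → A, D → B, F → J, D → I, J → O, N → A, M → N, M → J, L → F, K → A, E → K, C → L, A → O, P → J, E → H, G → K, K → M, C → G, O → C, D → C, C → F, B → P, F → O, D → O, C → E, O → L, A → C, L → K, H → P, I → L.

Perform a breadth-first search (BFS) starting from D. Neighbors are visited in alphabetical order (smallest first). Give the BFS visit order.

Visit D; enqueue B, C, I, O → queue [B, C, I, O]
Visit B; enqueue P → queue [C, I, O, P]
Visit C; enqueue E, F, G, L → queue [I, O, P, E, F, G, L]
Visit I → queue [O, P, E, F, G, L]
Visit O → queue [P, E, F, G, L]
Visit P; enqueue J → queue [E, F, G, L, J]
Visit E; enqueue H, K → queue [F, G, L, J, H, K]
Visit F → queue [G, L, J, H, K]
Visit G; enqueue A → queue [L, J, H, K, A]
Visit L → queue [J, H, K, A]
Visit J; enqueue N → queue [H, K, A, N]
Visit H → queue [K, A, N]
Visit K; enqueue M → queue [A, N, M]
Visit A → queue [N, M]
Visit N → queue [M]
Visit M → queue []

D B C I O P E F G L J H K A N M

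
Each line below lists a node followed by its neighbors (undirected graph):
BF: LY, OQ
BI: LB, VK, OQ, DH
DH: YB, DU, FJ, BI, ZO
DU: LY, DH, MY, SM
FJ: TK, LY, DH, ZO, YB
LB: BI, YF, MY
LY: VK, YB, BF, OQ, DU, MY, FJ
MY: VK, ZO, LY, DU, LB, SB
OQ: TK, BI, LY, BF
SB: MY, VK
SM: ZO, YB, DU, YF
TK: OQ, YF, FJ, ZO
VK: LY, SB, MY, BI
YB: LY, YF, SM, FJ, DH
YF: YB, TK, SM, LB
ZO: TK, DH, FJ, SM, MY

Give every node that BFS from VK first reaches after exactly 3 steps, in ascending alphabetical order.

Level 0: VK
Level 1: BI, LY, MY, SB
Level 2: BF, DH, DU, FJ, LB, OQ, YB, ZO
Level 3: SM, TK, YF

SM, TK, YF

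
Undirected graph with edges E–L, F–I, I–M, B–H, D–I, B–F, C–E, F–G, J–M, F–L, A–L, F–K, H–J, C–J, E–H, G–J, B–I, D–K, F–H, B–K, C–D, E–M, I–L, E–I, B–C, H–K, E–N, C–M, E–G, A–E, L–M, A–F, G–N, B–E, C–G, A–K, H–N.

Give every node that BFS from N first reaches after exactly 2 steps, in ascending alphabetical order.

Level 0: N
Level 1: E, G, H
Level 2: A, B, C, F, I, J, K, L, M
Level 3: D

A, B, C, F, I, J, K, L, M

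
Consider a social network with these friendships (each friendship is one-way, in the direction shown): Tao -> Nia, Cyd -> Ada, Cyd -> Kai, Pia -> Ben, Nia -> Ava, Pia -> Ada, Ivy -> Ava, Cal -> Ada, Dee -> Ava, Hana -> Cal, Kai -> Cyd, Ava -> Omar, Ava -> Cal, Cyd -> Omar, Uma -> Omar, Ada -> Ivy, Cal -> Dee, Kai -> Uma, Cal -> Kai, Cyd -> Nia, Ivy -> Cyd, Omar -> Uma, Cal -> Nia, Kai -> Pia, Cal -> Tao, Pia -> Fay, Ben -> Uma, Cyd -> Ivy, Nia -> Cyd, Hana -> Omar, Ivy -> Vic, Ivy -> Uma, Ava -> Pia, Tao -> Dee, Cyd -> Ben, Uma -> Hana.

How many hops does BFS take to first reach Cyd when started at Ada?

2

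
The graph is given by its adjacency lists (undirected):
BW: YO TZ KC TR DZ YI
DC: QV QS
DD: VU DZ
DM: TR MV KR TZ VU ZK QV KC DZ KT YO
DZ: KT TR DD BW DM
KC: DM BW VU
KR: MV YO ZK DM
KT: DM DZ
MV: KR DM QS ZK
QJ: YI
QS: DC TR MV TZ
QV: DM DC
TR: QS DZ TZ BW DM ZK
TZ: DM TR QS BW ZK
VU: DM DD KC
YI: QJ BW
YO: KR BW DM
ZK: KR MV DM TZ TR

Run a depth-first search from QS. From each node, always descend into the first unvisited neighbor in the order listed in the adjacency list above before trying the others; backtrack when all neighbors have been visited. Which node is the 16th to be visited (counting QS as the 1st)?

TZ

Visit QS
QS → DC
DC → QV
QV → DM
DM → TR
TR → DZ
DZ → KT
DZ → DD
DD → VU
VU → KC
KC → BW
BW → YO
YO → KR
KR → MV
MV → ZK
ZK → TZ
BW → YI
YI → QJ

Visit order: QS, DC, QV, DM, TR, DZ, KT, DD, VU, KC, BW, YO, KR, MV, ZK, TZ, YI, QJ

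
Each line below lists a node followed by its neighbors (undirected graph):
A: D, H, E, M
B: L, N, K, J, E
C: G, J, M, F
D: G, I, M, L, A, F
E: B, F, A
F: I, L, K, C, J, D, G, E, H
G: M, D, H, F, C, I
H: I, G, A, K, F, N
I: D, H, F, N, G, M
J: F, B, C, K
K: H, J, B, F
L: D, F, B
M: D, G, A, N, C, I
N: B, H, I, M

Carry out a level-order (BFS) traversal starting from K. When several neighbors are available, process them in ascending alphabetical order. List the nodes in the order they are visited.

Visit K; enqueue B, F, H, J → queue [B, F, H, J]
Visit B; enqueue E, L, N → queue [F, H, J, E, L, N]
Visit F; enqueue C, D, G, I → queue [H, J, E, L, N, C, D, G, I]
Visit H; enqueue A → queue [J, E, L, N, C, D, G, I, A]
Visit J → queue [E, L, N, C, D, G, I, A]
Visit E → queue [L, N, C, D, G, I, A]
Visit L → queue [N, C, D, G, I, A]
Visit N; enqueue M → queue [C, D, G, I, A, M]
Visit C → queue [D, G, I, A, M]
Visit D → queue [G, I, A, M]
Visit G → queue [I, A, M]
Visit I → queue [A, M]
Visit A → queue [M]
Visit M → queue []

K, B, F, H, J, E, L, N, C, D, G, I, A, M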